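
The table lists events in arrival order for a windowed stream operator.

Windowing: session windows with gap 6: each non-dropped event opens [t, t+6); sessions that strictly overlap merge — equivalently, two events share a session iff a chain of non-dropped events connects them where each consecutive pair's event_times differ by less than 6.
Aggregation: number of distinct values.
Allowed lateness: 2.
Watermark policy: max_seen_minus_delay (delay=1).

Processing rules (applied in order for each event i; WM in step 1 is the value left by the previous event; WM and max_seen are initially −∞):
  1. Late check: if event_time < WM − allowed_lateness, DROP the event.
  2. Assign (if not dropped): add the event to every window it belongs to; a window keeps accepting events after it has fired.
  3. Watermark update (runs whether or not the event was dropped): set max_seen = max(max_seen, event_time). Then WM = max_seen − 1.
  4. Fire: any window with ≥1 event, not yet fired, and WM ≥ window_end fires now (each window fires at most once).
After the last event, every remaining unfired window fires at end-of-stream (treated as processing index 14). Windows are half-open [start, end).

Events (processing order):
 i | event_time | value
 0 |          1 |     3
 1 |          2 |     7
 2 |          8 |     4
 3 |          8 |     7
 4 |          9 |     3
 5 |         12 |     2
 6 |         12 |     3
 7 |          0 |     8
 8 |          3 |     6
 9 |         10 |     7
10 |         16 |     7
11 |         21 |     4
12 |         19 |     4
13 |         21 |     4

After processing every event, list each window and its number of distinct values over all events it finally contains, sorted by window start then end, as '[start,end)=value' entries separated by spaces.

i=0 t=1 v=3: → [1,7); WM=0
i=1 t=2 v=7: → [1,8); WM=1
i=2 t=8 v=4: → [8,14); WM=7
i=3 t=8 v=7: → [8,14); WM=7
i=4 t=9 v=3: → [8,15); WM=8
i=5 t=12 v=2: → [8,18); WM=11
i=6 t=12 v=3: → [8,18); WM=11
i=7 t=0 v=8: DROP (t<11-2); WM=11
i=8 t=3 v=6: DROP (t<11-2); WM=11
i=9 t=10 v=7: → [8,18); WM=11
i=10 t=16 v=7: → [8,22); WM=15
i=11 t=21 v=4: → [8,27); WM=20
i=12 t=19 v=4: → [8,27); WM=20
i=13 t=21 v=4: → [8,27); WM=20

[1,8)=2 [8,27)=4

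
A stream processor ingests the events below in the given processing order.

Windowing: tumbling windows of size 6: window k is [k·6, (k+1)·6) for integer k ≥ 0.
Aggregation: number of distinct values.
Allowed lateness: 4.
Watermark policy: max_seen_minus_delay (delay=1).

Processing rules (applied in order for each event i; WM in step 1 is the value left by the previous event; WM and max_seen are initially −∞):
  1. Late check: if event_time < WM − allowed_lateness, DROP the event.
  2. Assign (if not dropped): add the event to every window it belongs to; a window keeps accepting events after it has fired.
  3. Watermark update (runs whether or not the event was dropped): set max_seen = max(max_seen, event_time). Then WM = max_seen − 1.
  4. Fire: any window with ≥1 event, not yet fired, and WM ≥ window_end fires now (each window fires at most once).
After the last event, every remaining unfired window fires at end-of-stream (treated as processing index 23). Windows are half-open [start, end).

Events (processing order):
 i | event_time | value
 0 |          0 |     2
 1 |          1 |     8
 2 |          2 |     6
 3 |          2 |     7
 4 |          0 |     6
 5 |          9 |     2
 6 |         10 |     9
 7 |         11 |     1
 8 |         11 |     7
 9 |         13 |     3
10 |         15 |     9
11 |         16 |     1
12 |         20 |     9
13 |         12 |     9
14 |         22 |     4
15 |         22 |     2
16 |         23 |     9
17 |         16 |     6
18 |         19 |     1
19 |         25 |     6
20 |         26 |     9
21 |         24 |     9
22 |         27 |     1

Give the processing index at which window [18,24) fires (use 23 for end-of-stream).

i=0 t=0 v=2: → [0,6); WM=-1
i=1 t=1 v=8: → [0,6); WM=0
i=2 t=2 v=6: → [0,6); WM=1
i=3 t=2 v=7: → [0,6); WM=1
i=4 t=0 v=6: → [0,6); WM=1
i=5 t=9 v=2: → [6,12); WM=8; [0,6) fires=4
i=6 t=10 v=9: → [6,12); WM=9
i=7 t=11 v=1: → [6,12); WM=10
i=8 t=11 v=7: → [6,12); WM=10
i=9 t=13 v=3: → [12,18); WM=12; [6,12) fires=4
i=10 t=15 v=9: → [12,18); WM=14
i=11 t=16 v=1: → [12,18); WM=15
i=12 t=20 v=9: → [18,24); WM=19; [12,18) fires=3
i=13 t=12 v=9: DROP (t<19-4); WM=19
i=14 t=22 v=4: → [18,24); WM=21
i=15 t=22 v=2: → [18,24); WM=21
i=16 t=23 v=9: → [18,24); WM=22
i=17 t=16 v=6: DROP (t<22-4); WM=22
i=18 t=19 v=1: → [18,24); WM=22
i=19 t=25 v=6: → [24,30); WM=24; [18,24) fires=4
i=20 t=26 v=9: → [24,30); WM=25
i=21 t=24 v=9: → [24,30); WM=25
i=22 t=27 v=1: → [24,30); WM=26

19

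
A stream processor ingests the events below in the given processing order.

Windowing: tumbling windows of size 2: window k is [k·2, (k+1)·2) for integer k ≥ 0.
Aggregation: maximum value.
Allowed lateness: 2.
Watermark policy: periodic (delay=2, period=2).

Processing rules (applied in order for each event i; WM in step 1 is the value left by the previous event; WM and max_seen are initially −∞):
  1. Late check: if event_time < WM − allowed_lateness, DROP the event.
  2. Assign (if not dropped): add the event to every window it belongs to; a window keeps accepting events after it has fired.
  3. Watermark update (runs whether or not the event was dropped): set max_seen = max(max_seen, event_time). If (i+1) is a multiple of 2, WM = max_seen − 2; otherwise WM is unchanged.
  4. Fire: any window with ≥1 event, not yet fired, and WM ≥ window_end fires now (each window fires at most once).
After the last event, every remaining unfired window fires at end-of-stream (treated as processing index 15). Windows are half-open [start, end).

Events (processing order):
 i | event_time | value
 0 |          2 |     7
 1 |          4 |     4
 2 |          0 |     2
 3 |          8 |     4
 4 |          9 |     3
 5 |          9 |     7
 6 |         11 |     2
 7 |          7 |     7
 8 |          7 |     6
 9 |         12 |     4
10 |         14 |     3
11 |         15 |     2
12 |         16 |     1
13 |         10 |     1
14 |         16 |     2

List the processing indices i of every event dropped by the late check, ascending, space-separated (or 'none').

13

i=0 t=2 v=7: → [2,4); WM=−∞
i=1 t=4 v=4: → [4,6); WM=2
i=2 t=0 v=2: → [0,2); WM=2; [0,2) fires=2
i=3 t=8 v=4: → [8,10); WM=6; [2,4) fires=7 [4,6) fires=4
i=4 t=9 v=3: → [8,10); WM=6
i=5 t=9 v=7: → [8,10); WM=7
i=6 t=11 v=2: → [10,12); WM=7
i=7 t=7 v=7: → [6,8); WM=9; [6,8) fires=7
i=8 t=7 v=6: → [6,8); WM=9
i=9 t=12 v=4: → [12,14); WM=10; [8,10) fires=7
i=10 t=14 v=3: → [14,16); WM=10
i=11 t=15 v=2: → [14,16); WM=13; [10,12) fires=2
i=12 t=16 v=1: → [16,18); WM=13
i=13 t=10 v=1: DROP (t<13-2); WM=14; [12,14) fires=4
i=14 t=16 v=2: → [16,18); WM=14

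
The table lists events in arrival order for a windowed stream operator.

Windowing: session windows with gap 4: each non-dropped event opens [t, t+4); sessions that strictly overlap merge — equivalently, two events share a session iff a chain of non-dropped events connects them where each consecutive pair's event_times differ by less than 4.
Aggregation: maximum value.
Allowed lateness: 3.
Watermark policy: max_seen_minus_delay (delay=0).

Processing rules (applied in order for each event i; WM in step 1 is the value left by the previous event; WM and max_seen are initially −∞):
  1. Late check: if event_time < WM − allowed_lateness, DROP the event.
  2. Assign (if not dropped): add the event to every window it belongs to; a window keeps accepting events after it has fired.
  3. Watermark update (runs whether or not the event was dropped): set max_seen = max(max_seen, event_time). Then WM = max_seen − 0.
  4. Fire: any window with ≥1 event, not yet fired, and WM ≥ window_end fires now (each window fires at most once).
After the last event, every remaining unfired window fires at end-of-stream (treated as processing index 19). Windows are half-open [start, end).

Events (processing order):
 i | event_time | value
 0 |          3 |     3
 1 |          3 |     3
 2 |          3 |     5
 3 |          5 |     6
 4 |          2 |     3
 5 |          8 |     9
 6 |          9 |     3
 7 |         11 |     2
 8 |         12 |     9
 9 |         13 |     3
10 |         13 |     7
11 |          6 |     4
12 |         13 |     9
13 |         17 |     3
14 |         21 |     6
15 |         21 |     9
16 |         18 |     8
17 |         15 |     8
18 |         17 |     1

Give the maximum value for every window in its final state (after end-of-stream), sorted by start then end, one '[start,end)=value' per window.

[2,17)=9 [17,25)=9

i=0 t=3 v=3: → [3,7); WM=3
i=1 t=3 v=3: → [3,7); WM=3
i=2 t=3 v=5: → [3,7); WM=3
i=3 t=5 v=6: → [3,9); WM=5
i=4 t=2 v=3: → [2,9); WM=5
i=5 t=8 v=9: → [2,12); WM=8
i=6 t=9 v=3: → [2,13); WM=9
i=7 t=11 v=2: → [2,15); WM=11
i=8 t=12 v=9: → [2,16); WM=12
i=9 t=13 v=3: → [2,17); WM=13
i=10 t=13 v=7: → [2,17); WM=13
i=11 t=6 v=4: DROP (t<13-3); WM=13
i=12 t=13 v=9: → [2,17); WM=13
i=13 t=17 v=3: → [17,21); WM=17
i=14 t=21 v=6: → [21,25); WM=21
i=15 t=21 v=9: → [21,25); WM=21
i=16 t=18 v=8: → [17,25); WM=21
i=17 t=15 v=8: DROP (t<21-3); WM=21
i=18 t=17 v=1: DROP (t<21-3); WM=21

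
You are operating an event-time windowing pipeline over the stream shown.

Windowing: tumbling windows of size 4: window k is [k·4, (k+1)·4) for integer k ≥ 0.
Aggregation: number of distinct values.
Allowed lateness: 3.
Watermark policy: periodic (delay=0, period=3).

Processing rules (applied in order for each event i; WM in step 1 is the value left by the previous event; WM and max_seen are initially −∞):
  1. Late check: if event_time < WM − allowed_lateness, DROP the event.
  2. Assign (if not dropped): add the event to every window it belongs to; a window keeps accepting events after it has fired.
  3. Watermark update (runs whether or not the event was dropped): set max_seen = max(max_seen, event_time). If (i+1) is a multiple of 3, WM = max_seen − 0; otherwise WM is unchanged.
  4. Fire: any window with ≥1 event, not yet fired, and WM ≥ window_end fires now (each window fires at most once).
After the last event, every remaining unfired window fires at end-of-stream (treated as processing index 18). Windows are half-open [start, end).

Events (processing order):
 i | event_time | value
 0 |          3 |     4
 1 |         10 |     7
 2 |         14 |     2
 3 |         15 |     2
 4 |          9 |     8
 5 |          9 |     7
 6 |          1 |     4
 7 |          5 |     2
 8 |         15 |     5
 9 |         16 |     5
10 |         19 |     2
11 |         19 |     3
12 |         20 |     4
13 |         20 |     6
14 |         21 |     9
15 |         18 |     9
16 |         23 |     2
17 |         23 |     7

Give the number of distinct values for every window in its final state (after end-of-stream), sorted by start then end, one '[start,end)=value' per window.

i=0 t=3 v=4: → [0,4); WM=−∞
i=1 t=10 v=7: → [8,12); WM=−∞
i=2 t=14 v=2: → [12,16); WM=14; [0,4) fires=1 [8,12) fires=1
i=3 t=15 v=2: → [12,16); WM=14
i=4 t=9 v=8: DROP (t<14-3); WM=14
i=5 t=9 v=7: DROP (t<14-3); WM=15
i=6 t=1 v=4: DROP (t<15-3); WM=15
i=7 t=5 v=2: DROP (t<15-3); WM=15
i=8 t=15 v=5: → [12,16); WM=15
i=9 t=16 v=5: → [16,20); WM=15
i=10 t=19 v=2: → [16,20); WM=15
i=11 t=19 v=3: → [16,20); WM=19; [12,16) fires=2
i=12 t=20 v=4: → [20,24); WM=19
i=13 t=20 v=6: → [20,24); WM=19
i=14 t=21 v=9: → [20,24); WM=21; [16,20) fires=3
i=15 t=18 v=9: → [16,20); WM=21
i=16 t=23 v=2: → [20,24); WM=21
i=17 t=23 v=7: → [20,24); WM=23

[0,4)=1 [8,12)=1 [12,16)=2 [16,20)=4 [20,24)=5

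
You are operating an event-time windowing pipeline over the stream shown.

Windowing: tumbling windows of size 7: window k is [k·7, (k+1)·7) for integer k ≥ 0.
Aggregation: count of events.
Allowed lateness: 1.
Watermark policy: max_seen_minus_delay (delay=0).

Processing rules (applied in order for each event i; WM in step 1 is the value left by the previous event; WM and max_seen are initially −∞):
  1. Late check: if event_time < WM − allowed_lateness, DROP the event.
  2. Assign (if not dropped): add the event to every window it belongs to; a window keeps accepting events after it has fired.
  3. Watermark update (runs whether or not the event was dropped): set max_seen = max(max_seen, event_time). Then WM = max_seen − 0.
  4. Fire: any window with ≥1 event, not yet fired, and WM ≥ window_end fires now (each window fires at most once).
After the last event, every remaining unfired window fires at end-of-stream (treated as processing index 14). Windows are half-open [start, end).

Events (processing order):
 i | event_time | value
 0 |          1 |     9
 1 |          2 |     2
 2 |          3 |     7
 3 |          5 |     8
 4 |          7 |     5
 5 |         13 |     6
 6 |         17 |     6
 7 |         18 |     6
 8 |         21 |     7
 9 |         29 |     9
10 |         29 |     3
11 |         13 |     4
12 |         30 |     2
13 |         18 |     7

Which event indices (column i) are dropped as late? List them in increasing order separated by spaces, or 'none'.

i=0 t=1 v=9: → [0,7); WM=1
i=1 t=2 v=2: → [0,7); WM=2
i=2 t=3 v=7: → [0,7); WM=3
i=3 t=5 v=8: → [0,7); WM=5
i=4 t=7 v=5: → [7,14); WM=7; [0,7) fires=4
i=5 t=13 v=6: → [7,14); WM=13
i=6 t=17 v=6: → [14,21); WM=17; [7,14) fires=2
i=7 t=18 v=6: → [14,21); WM=18
i=8 t=21 v=7: → [21,28); WM=21; [14,21) fires=2
i=9 t=29 v=9: → [28,35); WM=29; [21,28) fires=1
i=10 t=29 v=3: → [28,35); WM=29
i=11 t=13 v=4: DROP (t<29-1); WM=29
i=12 t=30 v=2: → [28,35); WM=30
i=13 t=18 v=7: DROP (t<30-1); WM=30

11 13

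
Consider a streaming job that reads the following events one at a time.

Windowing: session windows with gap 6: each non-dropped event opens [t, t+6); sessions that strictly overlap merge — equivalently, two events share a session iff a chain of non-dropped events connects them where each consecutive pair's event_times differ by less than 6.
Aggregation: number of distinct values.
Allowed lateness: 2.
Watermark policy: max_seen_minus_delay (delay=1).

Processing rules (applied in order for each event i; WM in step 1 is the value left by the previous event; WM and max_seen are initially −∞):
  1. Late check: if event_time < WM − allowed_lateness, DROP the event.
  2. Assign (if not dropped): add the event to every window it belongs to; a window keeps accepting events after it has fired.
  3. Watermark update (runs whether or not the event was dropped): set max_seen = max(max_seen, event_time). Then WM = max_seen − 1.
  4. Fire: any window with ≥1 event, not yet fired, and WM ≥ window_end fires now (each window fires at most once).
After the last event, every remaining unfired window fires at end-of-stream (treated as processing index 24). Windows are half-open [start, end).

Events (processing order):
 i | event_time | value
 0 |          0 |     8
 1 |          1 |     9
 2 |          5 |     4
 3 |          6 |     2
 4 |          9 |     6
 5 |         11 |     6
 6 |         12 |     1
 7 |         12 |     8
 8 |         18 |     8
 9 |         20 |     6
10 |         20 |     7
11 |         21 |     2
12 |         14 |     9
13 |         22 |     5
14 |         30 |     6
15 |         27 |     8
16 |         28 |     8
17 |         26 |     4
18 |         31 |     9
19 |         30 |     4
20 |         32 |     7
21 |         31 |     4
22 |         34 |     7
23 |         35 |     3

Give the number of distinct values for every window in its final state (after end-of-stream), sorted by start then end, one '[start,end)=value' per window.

i=0 t=0 v=8: → [0,6); WM=-1
i=1 t=1 v=9: → [0,7); WM=0
i=2 t=5 v=4: → [0,11); WM=4
i=3 t=6 v=2: → [0,12); WM=5
i=4 t=9 v=6: → [0,15); WM=8
i=5 t=11 v=6: → [0,17); WM=10
i=6 t=12 v=1: → [0,18); WM=11
i=7 t=12 v=8: → [0,18); WM=11
i=8 t=18 v=8: → [18,24); WM=17
i=9 t=20 v=6: → [18,26); WM=19
i=10 t=20 v=7: → [18,26); WM=19
i=11 t=21 v=2: → [18,27); WM=20
i=12 t=14 v=9: DROP (t<20-2); WM=20
i=13 t=22 v=5: → [18,28); WM=21
i=14 t=30 v=6: → [30,36); WM=29
i=15 t=27 v=8: → [18,36); WM=29
i=16 t=28 v=8: → [18,36); WM=29
i=17 t=26 v=4: DROP (t<29-2); WM=29
i=18 t=31 v=9: → [18,37); WM=30
i=19 t=30 v=4: → [18,37); WM=30
i=20 t=32 v=7: → [18,38); WM=31
i=21 t=31 v=4: → [18,38); WM=31
i=22 t=34 v=7: → [18,40); WM=33
i=23 t=35 v=3: → [18,41); WM=34

[0,18)=6 [18,41)=8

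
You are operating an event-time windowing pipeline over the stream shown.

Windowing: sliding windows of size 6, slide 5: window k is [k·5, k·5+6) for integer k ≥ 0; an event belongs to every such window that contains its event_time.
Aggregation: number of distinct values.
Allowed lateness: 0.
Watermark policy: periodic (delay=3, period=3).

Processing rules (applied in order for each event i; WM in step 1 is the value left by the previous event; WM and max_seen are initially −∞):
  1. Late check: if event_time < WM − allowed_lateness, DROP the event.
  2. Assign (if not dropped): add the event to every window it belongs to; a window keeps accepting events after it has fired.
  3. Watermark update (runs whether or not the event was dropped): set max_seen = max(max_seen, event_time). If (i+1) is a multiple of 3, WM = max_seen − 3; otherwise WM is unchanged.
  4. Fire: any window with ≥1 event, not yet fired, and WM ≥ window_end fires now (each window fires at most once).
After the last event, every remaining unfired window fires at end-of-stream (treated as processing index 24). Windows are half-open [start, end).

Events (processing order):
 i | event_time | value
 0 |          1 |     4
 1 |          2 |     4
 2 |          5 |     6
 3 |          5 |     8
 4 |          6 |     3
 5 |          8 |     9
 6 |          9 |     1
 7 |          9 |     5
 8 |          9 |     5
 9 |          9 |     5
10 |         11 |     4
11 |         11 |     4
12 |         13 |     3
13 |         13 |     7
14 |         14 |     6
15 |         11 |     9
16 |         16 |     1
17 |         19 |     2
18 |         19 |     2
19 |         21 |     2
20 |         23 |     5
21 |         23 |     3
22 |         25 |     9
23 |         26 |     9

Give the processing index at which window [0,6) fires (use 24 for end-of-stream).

i=0 t=1 v=4: → [0,6); WM=−∞
i=1 t=2 v=4: → [0,6); WM=−∞
i=2 t=5 v=6: → [5,11),[0,6); WM=2
i=3 t=5 v=8: → [5,11),[0,6); WM=2
i=4 t=6 v=3: → [5,11); WM=2
i=5 t=8 v=9: → [5,11); WM=5
i=6 t=9 v=1: → [5,11); WM=5
i=7 t=9 v=5: → [5,11); WM=5
i=8 t=9 v=5: → [5,11); WM=6; [0,6) fires=3
i=9 t=9 v=5: → [5,11); WM=6
i=10 t=11 v=4: → [10,16); WM=6
i=11 t=11 v=4: → [10,16); WM=8
i=12 t=13 v=3: → [10,16); WM=8
i=13 t=13 v=7: → [10,16); WM=8
i=14 t=14 v=6: → [10,16); WM=11; [5,11) fires=6
i=15 t=11 v=9: → [10,16); WM=11
i=16 t=16 v=1: → [15,21); WM=11
i=17 t=19 v=2: → [15,21); WM=16; [10,16) fires=5
i=18 t=19 v=2: → [15,21); WM=16
i=19 t=21 v=2: → [20,26); WM=16
i=20 t=23 v=5: → [20,26); WM=20
i=21 t=23 v=3: → [20,26); WM=20
i=22 t=25 v=9: → [25,31),[20,26); WM=20
i=23 t=26 v=9: → [25,31); WM=23; [15,21) fires=2

8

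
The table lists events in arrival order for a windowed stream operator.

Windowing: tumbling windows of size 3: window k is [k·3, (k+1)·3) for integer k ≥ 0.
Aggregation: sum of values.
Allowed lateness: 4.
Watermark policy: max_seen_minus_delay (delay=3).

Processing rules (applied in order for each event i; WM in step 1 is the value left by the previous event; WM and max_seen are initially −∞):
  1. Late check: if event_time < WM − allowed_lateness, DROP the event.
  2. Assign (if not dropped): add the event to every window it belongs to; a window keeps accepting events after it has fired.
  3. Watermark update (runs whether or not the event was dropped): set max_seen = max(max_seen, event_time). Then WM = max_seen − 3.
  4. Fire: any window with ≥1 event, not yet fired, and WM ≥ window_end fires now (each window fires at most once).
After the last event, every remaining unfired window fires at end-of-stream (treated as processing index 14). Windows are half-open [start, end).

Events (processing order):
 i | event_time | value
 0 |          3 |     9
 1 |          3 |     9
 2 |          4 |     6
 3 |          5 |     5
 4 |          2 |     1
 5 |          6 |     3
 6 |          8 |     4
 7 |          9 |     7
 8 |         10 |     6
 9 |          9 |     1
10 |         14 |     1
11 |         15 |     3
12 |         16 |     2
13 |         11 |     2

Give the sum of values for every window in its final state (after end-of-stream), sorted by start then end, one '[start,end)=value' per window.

i=0 t=3 v=9: → [3,6); WM=0
i=1 t=3 v=9: → [3,6); WM=0
i=2 t=4 v=6: → [3,6); WM=1
i=3 t=5 v=5: → [3,6); WM=2
i=4 t=2 v=1: → [0,3); WM=2
i=5 t=6 v=3: → [6,9); WM=3; [0,3) fires=1
i=6 t=8 v=4: → [6,9); WM=5
i=7 t=9 v=7: → [9,12); WM=6; [3,6) fires=29
i=8 t=10 v=6: → [9,12); WM=7
i=9 t=9 v=1: → [9,12); WM=7
i=10 t=14 v=1: → [12,15); WM=11; [6,9) fires=7
i=11 t=15 v=3: → [15,18); WM=12; [9,12) fires=14
i=12 t=16 v=2: → [15,18); WM=13
i=13 t=11 v=2: → [9,12); WM=13

[0,3)=1 [3,6)=29 [6,9)=7 [9,12)=16 [12,15)=1 [15,18)=5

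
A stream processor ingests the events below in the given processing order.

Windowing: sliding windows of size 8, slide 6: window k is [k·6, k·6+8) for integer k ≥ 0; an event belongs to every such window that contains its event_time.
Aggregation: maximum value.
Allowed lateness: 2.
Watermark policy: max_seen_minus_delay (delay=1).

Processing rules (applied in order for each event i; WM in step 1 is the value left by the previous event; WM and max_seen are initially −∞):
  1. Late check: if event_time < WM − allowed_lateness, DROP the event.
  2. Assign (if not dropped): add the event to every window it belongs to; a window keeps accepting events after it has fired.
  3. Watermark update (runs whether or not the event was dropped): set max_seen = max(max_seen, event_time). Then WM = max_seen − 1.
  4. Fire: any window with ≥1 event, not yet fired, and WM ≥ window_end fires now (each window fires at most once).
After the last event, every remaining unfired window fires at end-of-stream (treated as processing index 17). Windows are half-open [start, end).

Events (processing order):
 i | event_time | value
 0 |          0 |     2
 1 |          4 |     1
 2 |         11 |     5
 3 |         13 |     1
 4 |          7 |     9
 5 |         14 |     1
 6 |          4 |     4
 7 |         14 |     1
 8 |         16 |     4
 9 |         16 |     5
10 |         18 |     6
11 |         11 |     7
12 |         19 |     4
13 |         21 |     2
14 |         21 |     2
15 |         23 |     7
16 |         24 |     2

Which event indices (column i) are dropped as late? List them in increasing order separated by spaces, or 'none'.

4 6 11

i=0 t=0 v=2: → [0,8); WM=-1
i=1 t=4 v=1: → [0,8); WM=3
i=2 t=11 v=5: → [6,14); WM=10; [0,8) fires=2
i=3 t=13 v=1: → [12,20),[6,14); WM=12
i=4 t=7 v=9: DROP (t<12-2); WM=12
i=5 t=14 v=1: → [12,20); WM=13
i=6 t=4 v=4: DROP (t<13-2); WM=13
i=7 t=14 v=1: → [12,20); WM=13
i=8 t=16 v=4: → [12,20); WM=15; [6,14) fires=5
i=9 t=16 v=5: → [12,20); WM=15
i=10 t=18 v=6: → [18,26),[12,20); WM=17
i=11 t=11 v=7: DROP (t<17-2); WM=17
i=12 t=19 v=4: → [18,26),[12,20); WM=18
i=13 t=21 v=2: → [18,26); WM=20; [12,20) fires=6
i=14 t=21 v=2: → [18,26); WM=20
i=15 t=23 v=7: → [18,26); WM=22
i=16 t=24 v=2: → [24,32),[18,26); WM=23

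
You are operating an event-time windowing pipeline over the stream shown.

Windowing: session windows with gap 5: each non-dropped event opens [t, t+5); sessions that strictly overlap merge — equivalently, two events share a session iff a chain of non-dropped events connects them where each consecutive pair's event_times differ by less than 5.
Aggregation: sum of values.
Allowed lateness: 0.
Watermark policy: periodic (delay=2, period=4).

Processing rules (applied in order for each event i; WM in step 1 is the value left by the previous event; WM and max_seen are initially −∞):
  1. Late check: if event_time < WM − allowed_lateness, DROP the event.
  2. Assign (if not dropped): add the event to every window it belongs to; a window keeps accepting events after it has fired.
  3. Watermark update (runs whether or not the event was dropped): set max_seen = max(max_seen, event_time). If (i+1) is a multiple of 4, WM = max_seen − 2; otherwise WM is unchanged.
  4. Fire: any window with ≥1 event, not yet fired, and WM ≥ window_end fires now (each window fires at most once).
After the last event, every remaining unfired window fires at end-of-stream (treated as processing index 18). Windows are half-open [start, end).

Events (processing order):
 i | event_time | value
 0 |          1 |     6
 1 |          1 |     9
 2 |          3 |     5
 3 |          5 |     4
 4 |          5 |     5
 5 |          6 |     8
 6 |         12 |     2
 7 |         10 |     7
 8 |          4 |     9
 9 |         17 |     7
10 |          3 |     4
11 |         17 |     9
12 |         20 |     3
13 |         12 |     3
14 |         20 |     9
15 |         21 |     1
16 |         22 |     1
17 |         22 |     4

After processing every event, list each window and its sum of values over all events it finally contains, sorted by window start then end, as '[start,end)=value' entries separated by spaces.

[1,17)=46 [17,27)=34

i=0 t=1 v=6: → [1,6); WM=−∞
i=1 t=1 v=9: → [1,6); WM=−∞
i=2 t=3 v=5: → [1,8); WM=−∞
i=3 t=5 v=4: → [1,10); WM=3
i=4 t=5 v=5: → [1,10); WM=3
i=5 t=6 v=8: → [1,11); WM=3
i=6 t=12 v=2: → [12,17); WM=3
i=7 t=10 v=7: → [1,17); WM=10
i=8 t=4 v=9: DROP (t<10-0); WM=10
i=9 t=17 v=7: → [17,22); WM=10
i=10 t=3 v=4: DROP (t<10-0); WM=10
i=11 t=17 v=9: → [17,22); WM=15
i=12 t=20 v=3: → [17,25); WM=15
i=13 t=12 v=3: DROP (t<15-0); WM=15
i=14 t=20 v=9: → [17,25); WM=15
i=15 t=21 v=1: → [17,26); WM=19
i=16 t=22 v=1: → [17,27); WM=19
i=17 t=22 v=4: → [17,27); WM=19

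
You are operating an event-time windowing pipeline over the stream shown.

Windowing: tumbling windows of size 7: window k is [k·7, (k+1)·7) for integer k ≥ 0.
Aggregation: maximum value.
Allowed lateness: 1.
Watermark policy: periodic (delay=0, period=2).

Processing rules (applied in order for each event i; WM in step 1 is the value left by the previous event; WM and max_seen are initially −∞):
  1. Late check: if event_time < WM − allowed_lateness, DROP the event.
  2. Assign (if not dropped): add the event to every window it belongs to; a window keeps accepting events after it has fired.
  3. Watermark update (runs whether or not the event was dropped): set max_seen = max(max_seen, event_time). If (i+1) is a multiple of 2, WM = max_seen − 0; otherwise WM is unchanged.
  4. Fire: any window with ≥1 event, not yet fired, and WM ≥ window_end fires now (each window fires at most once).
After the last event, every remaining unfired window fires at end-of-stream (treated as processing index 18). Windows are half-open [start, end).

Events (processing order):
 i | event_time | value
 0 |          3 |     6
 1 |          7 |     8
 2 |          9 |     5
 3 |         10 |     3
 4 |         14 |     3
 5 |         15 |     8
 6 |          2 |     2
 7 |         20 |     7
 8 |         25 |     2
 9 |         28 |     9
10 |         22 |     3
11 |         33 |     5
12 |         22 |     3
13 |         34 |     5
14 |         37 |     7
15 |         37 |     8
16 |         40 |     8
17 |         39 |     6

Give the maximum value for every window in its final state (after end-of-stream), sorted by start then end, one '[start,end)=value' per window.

[0,7)=6 [7,14)=8 [14,21)=8 [21,28)=2 [28,35)=9 [35,42)=8

i=0 t=3 v=6: → [0,7); WM=−∞
i=1 t=7 v=8: → [7,14); WM=7; [0,7) fires=6
i=2 t=9 v=5: → [7,14); WM=7
i=3 t=10 v=3: → [7,14); WM=10
i=4 t=14 v=3: → [14,21); WM=10
i=5 t=15 v=8: → [14,21); WM=15; [7,14) fires=8
i=6 t=2 v=2: DROP (t<15-1); WM=15
i=7 t=20 v=7: → [14,21); WM=20
i=8 t=25 v=2: → [21,28); WM=20
i=9 t=28 v=9: → [28,35); WM=28; [14,21) fires=8 [21,28) fires=2
i=10 t=22 v=3: DROP (t<28-1); WM=28
i=11 t=33 v=5: → [28,35); WM=33
i=12 t=22 v=3: DROP (t<33-1); WM=33
i=13 t=34 v=5: → [28,35); WM=34
i=14 t=37 v=7: → [35,42); WM=34
i=15 t=37 v=8: → [35,42); WM=37; [28,35) fires=9
i=16 t=40 v=8: → [35,42); WM=37
i=17 t=39 v=6: → [35,42); WM=40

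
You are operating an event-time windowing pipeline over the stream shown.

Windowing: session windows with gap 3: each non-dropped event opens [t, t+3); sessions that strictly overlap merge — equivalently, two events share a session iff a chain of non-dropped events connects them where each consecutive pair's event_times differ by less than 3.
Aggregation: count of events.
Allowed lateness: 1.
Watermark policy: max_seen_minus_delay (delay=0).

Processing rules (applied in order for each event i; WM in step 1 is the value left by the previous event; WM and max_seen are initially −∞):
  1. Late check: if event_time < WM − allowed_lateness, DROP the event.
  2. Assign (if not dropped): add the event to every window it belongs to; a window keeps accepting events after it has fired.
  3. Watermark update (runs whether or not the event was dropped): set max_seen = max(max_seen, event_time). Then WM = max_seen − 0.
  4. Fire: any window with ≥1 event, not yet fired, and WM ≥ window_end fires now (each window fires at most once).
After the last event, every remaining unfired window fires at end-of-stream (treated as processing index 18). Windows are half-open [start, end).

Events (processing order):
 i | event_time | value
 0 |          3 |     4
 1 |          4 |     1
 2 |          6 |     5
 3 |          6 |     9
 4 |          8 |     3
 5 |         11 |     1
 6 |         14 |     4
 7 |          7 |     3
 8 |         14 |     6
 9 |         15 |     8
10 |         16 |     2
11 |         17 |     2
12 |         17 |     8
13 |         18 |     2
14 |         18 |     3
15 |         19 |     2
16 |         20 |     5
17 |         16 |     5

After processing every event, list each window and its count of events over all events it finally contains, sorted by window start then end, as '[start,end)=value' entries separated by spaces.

[3,11)=5 [11,14)=1 [14,23)=10

i=0 t=3 v=4: → [3,6); WM=3
i=1 t=4 v=1: → [3,7); WM=4
i=2 t=6 v=5: → [3,9); WM=6
i=3 t=6 v=9: → [3,9); WM=6
i=4 t=8 v=3: → [3,11); WM=8
i=5 t=11 v=1: → [11,14); WM=11
i=6 t=14 v=4: → [14,17); WM=14
i=7 t=7 v=3: DROP (t<14-1); WM=14
i=8 t=14 v=6: → [14,17); WM=14
i=9 t=15 v=8: → [14,18); WM=15
i=10 t=16 v=2: → [14,19); WM=16
i=11 t=17 v=2: → [14,20); WM=17
i=12 t=17 v=8: → [14,20); WM=17
i=13 t=18 v=2: → [14,21); WM=18
i=14 t=18 v=3: → [14,21); WM=18
i=15 t=19 v=2: → [14,22); WM=19
i=16 t=20 v=5: → [14,23); WM=20
i=17 t=16 v=5: DROP (t<20-1); WM=20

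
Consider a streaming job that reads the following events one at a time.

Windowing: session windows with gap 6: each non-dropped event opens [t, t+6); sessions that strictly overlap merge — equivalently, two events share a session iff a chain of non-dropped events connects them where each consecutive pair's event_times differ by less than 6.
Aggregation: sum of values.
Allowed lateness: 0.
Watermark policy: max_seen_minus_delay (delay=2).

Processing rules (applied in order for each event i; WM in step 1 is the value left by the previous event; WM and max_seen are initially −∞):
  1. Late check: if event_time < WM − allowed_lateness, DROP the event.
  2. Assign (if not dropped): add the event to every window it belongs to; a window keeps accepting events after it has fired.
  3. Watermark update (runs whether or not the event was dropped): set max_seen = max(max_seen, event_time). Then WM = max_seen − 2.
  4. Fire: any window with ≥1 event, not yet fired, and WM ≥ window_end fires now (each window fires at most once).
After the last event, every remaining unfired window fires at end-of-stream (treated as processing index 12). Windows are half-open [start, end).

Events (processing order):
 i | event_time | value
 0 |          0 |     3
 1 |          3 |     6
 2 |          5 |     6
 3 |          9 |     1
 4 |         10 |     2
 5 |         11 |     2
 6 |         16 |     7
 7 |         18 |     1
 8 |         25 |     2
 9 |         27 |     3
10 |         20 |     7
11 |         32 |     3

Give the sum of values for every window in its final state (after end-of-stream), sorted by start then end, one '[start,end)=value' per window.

[0,24)=28 [25,38)=8

i=0 t=0 v=3: → [0,6); WM=-2
i=1 t=3 v=6: → [0,9); WM=1
i=2 t=5 v=6: → [0,11); WM=3
i=3 t=9 v=1: → [0,15); WM=7
i=4 t=10 v=2: → [0,16); WM=8
i=5 t=11 v=2: → [0,17); WM=9
i=6 t=16 v=7: → [0,22); WM=14
i=7 t=18 v=1: → [0,24); WM=16
i=8 t=25 v=2: → [25,31); WM=23
i=9 t=27 v=3: → [25,33); WM=25
i=10 t=20 v=7: DROP (t<25-0); WM=25
i=11 t=32 v=3: → [25,38); WM=30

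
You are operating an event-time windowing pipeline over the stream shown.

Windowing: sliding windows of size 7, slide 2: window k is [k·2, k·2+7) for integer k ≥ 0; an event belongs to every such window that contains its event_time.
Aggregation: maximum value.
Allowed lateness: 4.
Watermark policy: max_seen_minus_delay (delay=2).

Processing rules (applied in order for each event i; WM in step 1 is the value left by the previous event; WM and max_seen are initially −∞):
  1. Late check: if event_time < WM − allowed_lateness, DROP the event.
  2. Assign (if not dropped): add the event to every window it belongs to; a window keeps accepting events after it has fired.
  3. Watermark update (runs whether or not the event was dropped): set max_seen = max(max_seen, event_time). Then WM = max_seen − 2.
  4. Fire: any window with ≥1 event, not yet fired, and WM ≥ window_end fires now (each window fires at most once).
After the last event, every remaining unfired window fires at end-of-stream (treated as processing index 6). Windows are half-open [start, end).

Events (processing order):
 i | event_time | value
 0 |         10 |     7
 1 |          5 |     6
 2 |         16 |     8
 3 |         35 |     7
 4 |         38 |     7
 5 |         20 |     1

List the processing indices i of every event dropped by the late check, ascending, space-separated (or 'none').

5

i=0 t=10 v=7: → [10,17),[8,15),[6,13),[4,11); WM=8
i=1 t=5 v=6: → [4,11),[2,9),[0,7); WM=8; [0,7) fires=6
i=2 t=16 v=8: → [16,23),[14,21),[12,19),[10,17); WM=14; [2,9) fires=6 [4,11) fires=7 [6,13) fires=7
i=3 t=35 v=7: → [34,41),[32,39),[30,37); WM=33; [8,15) fires=7 [10,17) fires=8 [12,19) fires=8 [14,21) fires=8 [16,23) fires=8
i=4 t=38 v=7: → [38,45),[36,43),[34,41),[32,39); WM=36
i=5 t=20 v=1: DROP (t<36-4); WM=36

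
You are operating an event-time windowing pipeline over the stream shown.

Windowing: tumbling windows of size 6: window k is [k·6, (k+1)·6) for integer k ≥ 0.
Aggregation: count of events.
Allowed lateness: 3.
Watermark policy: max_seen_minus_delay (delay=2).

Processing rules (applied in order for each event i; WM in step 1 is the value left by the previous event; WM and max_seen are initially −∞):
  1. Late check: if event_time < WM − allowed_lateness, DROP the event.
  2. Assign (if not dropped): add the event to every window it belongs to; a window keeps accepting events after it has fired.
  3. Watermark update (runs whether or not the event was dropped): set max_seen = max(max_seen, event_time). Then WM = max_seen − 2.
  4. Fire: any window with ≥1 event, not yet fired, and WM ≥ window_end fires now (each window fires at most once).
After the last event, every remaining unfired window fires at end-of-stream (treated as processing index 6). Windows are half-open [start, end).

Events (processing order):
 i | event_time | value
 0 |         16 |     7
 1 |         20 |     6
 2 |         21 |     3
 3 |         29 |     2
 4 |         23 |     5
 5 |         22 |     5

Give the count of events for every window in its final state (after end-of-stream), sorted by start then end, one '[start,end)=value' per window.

i=0 t=16 v=7: → [12,18); WM=14
i=1 t=20 v=6: → [18,24); WM=18; [12,18) fires=1
i=2 t=21 v=3: → [18,24); WM=19
i=3 t=29 v=2: → [24,30); WM=27; [18,24) fires=2
i=4 t=23 v=5: DROP (t<27-3); WM=27
i=5 t=22 v=5: DROP (t<27-3); WM=27

[12,18)=1 [18,24)=2 [24,30)=1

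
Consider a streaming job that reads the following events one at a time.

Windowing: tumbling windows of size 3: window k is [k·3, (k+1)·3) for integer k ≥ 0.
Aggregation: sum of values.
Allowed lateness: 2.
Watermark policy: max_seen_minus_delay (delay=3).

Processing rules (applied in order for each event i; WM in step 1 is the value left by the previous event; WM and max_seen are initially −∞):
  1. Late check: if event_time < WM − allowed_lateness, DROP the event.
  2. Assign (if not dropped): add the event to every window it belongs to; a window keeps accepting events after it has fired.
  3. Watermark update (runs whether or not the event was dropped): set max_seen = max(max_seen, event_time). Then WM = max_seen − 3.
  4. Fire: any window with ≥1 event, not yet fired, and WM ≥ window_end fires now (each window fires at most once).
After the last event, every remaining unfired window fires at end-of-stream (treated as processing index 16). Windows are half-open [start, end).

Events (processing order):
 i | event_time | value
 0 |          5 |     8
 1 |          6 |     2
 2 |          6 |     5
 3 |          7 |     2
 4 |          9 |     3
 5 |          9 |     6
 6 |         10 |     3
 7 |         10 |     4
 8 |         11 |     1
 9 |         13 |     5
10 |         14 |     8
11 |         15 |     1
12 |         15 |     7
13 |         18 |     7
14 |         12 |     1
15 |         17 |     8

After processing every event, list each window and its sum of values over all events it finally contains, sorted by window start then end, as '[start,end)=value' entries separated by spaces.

[3,6)=8 [6,9)=9 [9,12)=17 [12,15)=13 [15,18)=16 [18,21)=7

i=0 t=5 v=8: → [3,6); WM=2
i=1 t=6 v=2: → [6,9); WM=3
i=2 t=6 v=5: → [6,9); WM=3
i=3 t=7 v=2: → [6,9); WM=4
i=4 t=9 v=3: → [9,12); WM=6; [3,6) fires=8
i=5 t=9 v=6: → [9,12); WM=6
i=6 t=10 v=3: → [9,12); WM=7
i=7 t=10 v=4: → [9,12); WM=7
i=8 t=11 v=1: → [9,12); WM=8
i=9 t=13 v=5: → [12,15); WM=10; [6,9) fires=9
i=10 t=14 v=8: → [12,15); WM=11
i=11 t=15 v=1: → [15,18); WM=12; [9,12) fires=17
i=12 t=15 v=7: → [15,18); WM=12
i=13 t=18 v=7: → [18,21); WM=15; [12,15) fires=13
i=14 t=12 v=1: DROP (t<15-2); WM=15
i=15 t=17 v=8: → [15,18); WM=15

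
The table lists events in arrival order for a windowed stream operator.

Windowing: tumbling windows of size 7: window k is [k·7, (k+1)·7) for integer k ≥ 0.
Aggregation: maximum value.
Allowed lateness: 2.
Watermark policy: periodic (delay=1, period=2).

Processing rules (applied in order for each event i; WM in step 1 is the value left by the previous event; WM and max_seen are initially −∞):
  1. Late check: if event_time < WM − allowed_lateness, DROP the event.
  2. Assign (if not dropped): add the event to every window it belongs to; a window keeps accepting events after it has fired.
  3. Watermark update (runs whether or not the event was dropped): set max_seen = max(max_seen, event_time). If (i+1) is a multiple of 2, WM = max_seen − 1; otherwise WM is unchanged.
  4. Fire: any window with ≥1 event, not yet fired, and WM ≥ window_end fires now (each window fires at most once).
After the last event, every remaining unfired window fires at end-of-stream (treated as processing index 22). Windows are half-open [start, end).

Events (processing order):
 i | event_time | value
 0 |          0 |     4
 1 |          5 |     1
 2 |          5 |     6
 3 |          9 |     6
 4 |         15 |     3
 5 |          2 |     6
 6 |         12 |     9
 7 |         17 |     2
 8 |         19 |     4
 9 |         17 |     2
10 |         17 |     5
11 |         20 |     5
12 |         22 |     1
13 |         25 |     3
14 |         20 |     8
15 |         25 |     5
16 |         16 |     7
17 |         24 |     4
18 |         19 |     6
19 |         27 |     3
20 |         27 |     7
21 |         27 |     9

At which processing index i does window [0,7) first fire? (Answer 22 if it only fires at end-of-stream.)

i=0 t=0 v=4: → [0,7); WM=−∞
i=1 t=5 v=1: → [0,7); WM=4
i=2 t=5 v=6: → [0,7); WM=4
i=3 t=9 v=6: → [7,14); WM=8; [0,7) fires=6
i=4 t=15 v=3: → [14,21); WM=8
i=5 t=2 v=6: DROP (t<8-2); WM=14; [7,14) fires=6
i=6 t=12 v=9: → [7,14); WM=14
i=7 t=17 v=2: → [14,21); WM=16
i=8 t=19 v=4: → [14,21); WM=16
i=9 t=17 v=2: → [14,21); WM=18
i=10 t=17 v=5: → [14,21); WM=18
i=11 t=20 v=5: → [14,21); WM=19
i=12 t=22 v=1: → [21,28); WM=19
i=13 t=25 v=3: → [21,28); WM=24; [14,21) fires=5
i=14 t=20 v=8: DROP (t<24-2); WM=24
i=15 t=25 v=5: → [21,28); WM=24
i=16 t=16 v=7: DROP (t<24-2); WM=24
i=17 t=24 v=4: → [21,28); WM=24
i=18 t=19 v=6: DROP (t<24-2); WM=24
i=19 t=27 v=3: → [21,28); WM=26
i=20 t=27 v=7: → [21,28); WM=26
i=21 t=27 v=9: → [21,28); WM=26

3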